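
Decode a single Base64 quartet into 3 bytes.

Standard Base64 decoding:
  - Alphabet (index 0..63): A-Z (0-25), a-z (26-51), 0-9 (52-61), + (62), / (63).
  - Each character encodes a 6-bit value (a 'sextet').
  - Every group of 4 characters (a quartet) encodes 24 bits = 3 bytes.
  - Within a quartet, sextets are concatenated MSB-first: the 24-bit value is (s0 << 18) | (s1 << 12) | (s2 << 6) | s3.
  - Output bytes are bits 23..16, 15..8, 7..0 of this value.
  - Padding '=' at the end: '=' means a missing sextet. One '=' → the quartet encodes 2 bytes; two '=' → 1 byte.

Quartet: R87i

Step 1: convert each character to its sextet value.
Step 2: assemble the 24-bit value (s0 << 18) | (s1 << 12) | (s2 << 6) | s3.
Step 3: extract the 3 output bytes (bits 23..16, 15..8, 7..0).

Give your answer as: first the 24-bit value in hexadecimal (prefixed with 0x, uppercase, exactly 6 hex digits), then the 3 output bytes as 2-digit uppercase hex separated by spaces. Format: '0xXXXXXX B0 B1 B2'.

Answer: 0x47CEE2 47 CE E2

Derivation:
Sextets: R=17, 8=60, 7=59, i=34
24-bit: (17<<18) | (60<<12) | (59<<6) | 34
      = 0x440000 | 0x03C000 | 0x000EC0 | 0x000022
      = 0x47CEE2
Bytes: (v>>16)&0xFF=47, (v>>8)&0xFF=CE, v&0xFF=E2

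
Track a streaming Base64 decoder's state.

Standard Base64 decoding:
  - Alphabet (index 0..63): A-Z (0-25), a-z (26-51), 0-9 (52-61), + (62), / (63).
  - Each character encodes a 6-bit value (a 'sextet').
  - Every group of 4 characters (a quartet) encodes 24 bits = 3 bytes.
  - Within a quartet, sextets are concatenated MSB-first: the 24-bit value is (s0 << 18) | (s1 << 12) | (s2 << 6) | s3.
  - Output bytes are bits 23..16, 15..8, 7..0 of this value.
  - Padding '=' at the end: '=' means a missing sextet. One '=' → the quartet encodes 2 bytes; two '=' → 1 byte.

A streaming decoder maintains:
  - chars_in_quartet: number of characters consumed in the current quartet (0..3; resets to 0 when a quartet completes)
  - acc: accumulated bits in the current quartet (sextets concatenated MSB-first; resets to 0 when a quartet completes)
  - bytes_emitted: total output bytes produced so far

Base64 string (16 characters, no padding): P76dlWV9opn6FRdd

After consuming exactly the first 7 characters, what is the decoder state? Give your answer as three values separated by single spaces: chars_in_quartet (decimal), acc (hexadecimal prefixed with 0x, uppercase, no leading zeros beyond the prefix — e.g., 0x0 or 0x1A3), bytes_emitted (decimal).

Answer: 3 0x25595 3

Derivation:
After char 0 ('P'=15): chars_in_quartet=1 acc=0xF bytes_emitted=0
After char 1 ('7'=59): chars_in_quartet=2 acc=0x3FB bytes_emitted=0
After char 2 ('6'=58): chars_in_quartet=3 acc=0xFEFA bytes_emitted=0
After char 3 ('d'=29): chars_in_quartet=4 acc=0x3FBE9D -> emit 3F BE 9D, reset; bytes_emitted=3
After char 4 ('l'=37): chars_in_quartet=1 acc=0x25 bytes_emitted=3
After char 5 ('W'=22): chars_in_quartet=2 acc=0x956 bytes_emitted=3
After char 6 ('V'=21): chars_in_quartet=3 acc=0x25595 bytes_emitted=3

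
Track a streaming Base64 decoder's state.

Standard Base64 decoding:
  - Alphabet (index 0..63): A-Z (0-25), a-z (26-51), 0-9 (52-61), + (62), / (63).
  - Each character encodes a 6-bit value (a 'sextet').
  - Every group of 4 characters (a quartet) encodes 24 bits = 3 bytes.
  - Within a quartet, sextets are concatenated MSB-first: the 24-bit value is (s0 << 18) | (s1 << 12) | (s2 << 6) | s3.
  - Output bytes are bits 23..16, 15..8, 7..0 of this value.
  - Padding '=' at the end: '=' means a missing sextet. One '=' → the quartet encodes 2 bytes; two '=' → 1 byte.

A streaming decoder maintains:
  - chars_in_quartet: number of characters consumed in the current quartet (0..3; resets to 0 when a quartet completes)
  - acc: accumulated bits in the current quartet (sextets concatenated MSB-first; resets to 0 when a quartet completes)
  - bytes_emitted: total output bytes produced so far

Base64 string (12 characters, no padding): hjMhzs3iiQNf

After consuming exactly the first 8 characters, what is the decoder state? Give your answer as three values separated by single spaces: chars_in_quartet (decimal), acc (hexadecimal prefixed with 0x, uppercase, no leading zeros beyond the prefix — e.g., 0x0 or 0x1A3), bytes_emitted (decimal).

After char 0 ('h'=33): chars_in_quartet=1 acc=0x21 bytes_emitted=0
After char 1 ('j'=35): chars_in_quartet=2 acc=0x863 bytes_emitted=0
After char 2 ('M'=12): chars_in_quartet=3 acc=0x218CC bytes_emitted=0
After char 3 ('h'=33): chars_in_quartet=4 acc=0x863321 -> emit 86 33 21, reset; bytes_emitted=3
After char 4 ('z'=51): chars_in_quartet=1 acc=0x33 bytes_emitted=3
After char 5 ('s'=44): chars_in_quartet=2 acc=0xCEC bytes_emitted=3
After char 6 ('3'=55): chars_in_quartet=3 acc=0x33B37 bytes_emitted=3
After char 7 ('i'=34): chars_in_quartet=4 acc=0xCECDE2 -> emit CE CD E2, reset; bytes_emitted=6

Answer: 0 0x0 6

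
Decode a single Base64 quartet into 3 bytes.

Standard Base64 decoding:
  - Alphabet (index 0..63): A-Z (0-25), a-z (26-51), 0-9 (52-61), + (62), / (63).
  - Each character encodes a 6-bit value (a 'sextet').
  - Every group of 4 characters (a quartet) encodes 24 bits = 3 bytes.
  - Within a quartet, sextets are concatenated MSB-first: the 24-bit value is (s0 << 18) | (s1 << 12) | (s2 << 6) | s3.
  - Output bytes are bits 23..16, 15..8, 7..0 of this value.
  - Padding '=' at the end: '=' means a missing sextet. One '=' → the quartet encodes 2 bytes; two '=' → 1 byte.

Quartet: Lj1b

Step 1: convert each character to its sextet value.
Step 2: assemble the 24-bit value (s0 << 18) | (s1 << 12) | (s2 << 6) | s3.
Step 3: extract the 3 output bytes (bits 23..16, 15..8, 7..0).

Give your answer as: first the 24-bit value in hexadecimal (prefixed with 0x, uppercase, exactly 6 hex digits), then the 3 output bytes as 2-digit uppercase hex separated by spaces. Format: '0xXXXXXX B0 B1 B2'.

Answer: 0x2E3D5B 2E 3D 5B

Derivation:
Sextets: L=11, j=35, 1=53, b=27
24-bit: (11<<18) | (35<<12) | (53<<6) | 27
      = 0x2C0000 | 0x023000 | 0x000D40 | 0x00001B
      = 0x2E3D5B
Bytes: (v>>16)&0xFF=2E, (v>>8)&0xFF=3D, v&0xFF=5B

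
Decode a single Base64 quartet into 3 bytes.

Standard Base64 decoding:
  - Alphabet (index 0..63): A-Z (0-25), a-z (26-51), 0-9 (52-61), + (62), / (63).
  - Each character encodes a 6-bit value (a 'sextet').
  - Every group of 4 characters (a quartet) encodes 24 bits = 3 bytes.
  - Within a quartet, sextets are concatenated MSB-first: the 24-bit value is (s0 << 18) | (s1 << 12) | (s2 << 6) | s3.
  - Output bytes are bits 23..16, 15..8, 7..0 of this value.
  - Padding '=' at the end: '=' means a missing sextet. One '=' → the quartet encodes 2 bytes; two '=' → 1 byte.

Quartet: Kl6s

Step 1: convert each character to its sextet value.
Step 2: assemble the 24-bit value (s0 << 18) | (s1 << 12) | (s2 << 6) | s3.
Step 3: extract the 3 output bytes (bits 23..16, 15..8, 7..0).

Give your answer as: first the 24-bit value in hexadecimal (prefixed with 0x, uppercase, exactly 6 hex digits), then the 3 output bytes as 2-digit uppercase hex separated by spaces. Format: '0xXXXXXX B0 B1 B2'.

Sextets: K=10, l=37, 6=58, s=44
24-bit: (10<<18) | (37<<12) | (58<<6) | 44
      = 0x280000 | 0x025000 | 0x000E80 | 0x00002C
      = 0x2A5EAC
Bytes: (v>>16)&0xFF=2A, (v>>8)&0xFF=5E, v&0xFF=AC

Answer: 0x2A5EAC 2A 5E AC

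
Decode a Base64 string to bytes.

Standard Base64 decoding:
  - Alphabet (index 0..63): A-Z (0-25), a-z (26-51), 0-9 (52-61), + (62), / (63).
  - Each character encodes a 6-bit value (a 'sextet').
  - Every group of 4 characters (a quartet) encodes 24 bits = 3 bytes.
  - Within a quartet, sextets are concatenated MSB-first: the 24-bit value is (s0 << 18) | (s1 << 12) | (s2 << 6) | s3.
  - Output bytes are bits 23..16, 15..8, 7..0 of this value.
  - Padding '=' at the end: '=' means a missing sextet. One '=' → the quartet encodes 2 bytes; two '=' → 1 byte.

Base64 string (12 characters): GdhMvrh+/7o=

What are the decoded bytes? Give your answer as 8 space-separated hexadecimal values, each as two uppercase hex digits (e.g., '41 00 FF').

Answer: 19 D8 4C BE B8 7E FF BA

Derivation:
After char 0 ('G'=6): chars_in_quartet=1 acc=0x6 bytes_emitted=0
After char 1 ('d'=29): chars_in_quartet=2 acc=0x19D bytes_emitted=0
After char 2 ('h'=33): chars_in_quartet=3 acc=0x6761 bytes_emitted=0
After char 3 ('M'=12): chars_in_quartet=4 acc=0x19D84C -> emit 19 D8 4C, reset; bytes_emitted=3
After char 4 ('v'=47): chars_in_quartet=1 acc=0x2F bytes_emitted=3
After char 5 ('r'=43): chars_in_quartet=2 acc=0xBEB bytes_emitted=3
After char 6 ('h'=33): chars_in_quartet=3 acc=0x2FAE1 bytes_emitted=3
After char 7 ('+'=62): chars_in_quartet=4 acc=0xBEB87E -> emit BE B8 7E, reset; bytes_emitted=6
After char 8 ('/'=63): chars_in_quartet=1 acc=0x3F bytes_emitted=6
After char 9 ('7'=59): chars_in_quartet=2 acc=0xFFB bytes_emitted=6
After char 10 ('o'=40): chars_in_quartet=3 acc=0x3FEE8 bytes_emitted=6
Padding '=': partial quartet acc=0x3FEE8 -> emit FF BA; bytes_emitted=8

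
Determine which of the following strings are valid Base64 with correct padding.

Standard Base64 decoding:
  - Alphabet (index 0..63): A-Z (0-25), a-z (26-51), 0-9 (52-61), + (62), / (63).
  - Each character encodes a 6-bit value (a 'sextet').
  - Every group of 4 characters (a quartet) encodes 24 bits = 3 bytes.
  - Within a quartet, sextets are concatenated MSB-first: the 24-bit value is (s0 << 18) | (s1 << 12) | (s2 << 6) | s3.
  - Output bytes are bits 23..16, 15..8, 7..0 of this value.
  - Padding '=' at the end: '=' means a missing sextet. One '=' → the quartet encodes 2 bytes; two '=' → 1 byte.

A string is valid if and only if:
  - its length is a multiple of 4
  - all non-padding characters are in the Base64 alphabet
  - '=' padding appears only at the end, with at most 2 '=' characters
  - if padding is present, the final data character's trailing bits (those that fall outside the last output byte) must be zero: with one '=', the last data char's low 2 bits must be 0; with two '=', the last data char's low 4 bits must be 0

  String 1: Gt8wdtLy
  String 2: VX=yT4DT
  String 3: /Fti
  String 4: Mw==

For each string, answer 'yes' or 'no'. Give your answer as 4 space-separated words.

String 1: 'Gt8wdtLy' → valid
String 2: 'VX=yT4DT' → invalid (bad char(s): ['=']; '=' in middle)
String 3: '/Fti' → valid
String 4: 'Mw==' → valid

Answer: yes no yes yes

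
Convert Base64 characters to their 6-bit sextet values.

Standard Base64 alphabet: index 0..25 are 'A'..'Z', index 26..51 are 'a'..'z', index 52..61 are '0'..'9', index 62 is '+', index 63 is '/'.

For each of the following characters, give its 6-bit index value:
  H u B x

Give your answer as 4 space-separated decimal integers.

Answer: 7 46 1 49

Derivation:
'H': A..Z range, ord('H') − ord('A') = 7
'u': a..z range, 26 + ord('u') − ord('a') = 46
'B': A..Z range, ord('B') − ord('A') = 1
'x': a..z range, 26 + ord('x') − ord('a') = 49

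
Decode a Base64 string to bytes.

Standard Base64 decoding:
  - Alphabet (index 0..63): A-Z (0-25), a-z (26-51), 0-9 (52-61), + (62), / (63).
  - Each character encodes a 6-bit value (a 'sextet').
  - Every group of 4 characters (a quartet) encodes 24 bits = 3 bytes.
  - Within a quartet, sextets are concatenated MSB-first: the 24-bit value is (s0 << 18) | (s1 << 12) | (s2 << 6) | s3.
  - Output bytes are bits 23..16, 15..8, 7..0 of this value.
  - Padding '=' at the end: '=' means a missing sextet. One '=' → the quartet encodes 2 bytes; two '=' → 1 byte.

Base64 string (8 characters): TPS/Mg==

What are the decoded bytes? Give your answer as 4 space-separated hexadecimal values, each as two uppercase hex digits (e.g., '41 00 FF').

After char 0 ('T'=19): chars_in_quartet=1 acc=0x13 bytes_emitted=0
After char 1 ('P'=15): chars_in_quartet=2 acc=0x4CF bytes_emitted=0
After char 2 ('S'=18): chars_in_quartet=3 acc=0x133D2 bytes_emitted=0
After char 3 ('/'=63): chars_in_quartet=4 acc=0x4CF4BF -> emit 4C F4 BF, reset; bytes_emitted=3
After char 4 ('M'=12): chars_in_quartet=1 acc=0xC bytes_emitted=3
After char 5 ('g'=32): chars_in_quartet=2 acc=0x320 bytes_emitted=3
Padding '==': partial quartet acc=0x320 -> emit 32; bytes_emitted=4

Answer: 4C F4 BF 32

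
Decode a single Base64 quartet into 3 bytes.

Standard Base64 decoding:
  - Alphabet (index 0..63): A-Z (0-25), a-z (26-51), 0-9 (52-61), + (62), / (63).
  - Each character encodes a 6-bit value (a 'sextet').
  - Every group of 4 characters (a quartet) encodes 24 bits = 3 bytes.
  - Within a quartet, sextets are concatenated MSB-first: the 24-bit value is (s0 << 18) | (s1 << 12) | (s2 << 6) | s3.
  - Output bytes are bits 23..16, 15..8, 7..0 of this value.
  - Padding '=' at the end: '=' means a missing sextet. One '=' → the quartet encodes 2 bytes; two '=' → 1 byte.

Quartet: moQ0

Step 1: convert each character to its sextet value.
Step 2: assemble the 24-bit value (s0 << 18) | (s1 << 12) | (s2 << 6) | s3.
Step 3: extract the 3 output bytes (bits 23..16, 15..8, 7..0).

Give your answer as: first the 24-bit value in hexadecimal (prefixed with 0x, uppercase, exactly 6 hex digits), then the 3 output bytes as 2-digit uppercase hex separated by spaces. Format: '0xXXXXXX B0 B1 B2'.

Answer: 0x9A8434 9A 84 34

Derivation:
Sextets: m=38, o=40, Q=16, 0=52
24-bit: (38<<18) | (40<<12) | (16<<6) | 52
      = 0x980000 | 0x028000 | 0x000400 | 0x000034
      = 0x9A8434
Bytes: (v>>16)&0xFF=9A, (v>>8)&0xFF=84, v&0xFF=34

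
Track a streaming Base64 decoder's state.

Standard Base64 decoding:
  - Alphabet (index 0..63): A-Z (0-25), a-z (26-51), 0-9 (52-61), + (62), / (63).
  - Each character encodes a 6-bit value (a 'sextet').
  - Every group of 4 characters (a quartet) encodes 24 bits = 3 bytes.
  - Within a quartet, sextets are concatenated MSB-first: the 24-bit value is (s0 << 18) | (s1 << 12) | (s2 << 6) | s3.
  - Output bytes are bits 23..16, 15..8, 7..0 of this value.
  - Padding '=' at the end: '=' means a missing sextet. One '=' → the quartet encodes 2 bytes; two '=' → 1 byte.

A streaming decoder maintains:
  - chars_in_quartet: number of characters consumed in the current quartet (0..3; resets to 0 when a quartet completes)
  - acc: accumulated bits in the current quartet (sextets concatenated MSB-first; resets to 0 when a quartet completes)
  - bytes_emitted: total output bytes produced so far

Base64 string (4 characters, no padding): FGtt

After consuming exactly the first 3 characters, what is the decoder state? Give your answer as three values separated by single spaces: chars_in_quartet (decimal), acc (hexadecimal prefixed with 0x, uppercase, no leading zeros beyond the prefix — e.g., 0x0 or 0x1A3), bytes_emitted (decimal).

After char 0 ('F'=5): chars_in_quartet=1 acc=0x5 bytes_emitted=0
After char 1 ('G'=6): chars_in_quartet=2 acc=0x146 bytes_emitted=0
After char 2 ('t'=45): chars_in_quartet=3 acc=0x51AD bytes_emitted=0

Answer: 3 0x51AD 0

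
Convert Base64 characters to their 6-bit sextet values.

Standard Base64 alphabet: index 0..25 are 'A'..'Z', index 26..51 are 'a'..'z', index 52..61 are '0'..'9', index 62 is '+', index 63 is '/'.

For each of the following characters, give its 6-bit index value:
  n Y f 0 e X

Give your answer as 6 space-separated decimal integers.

'n': a..z range, 26 + ord('n') − ord('a') = 39
'Y': A..Z range, ord('Y') − ord('A') = 24
'f': a..z range, 26 + ord('f') − ord('a') = 31
'0': 0..9 range, 52 + ord('0') − ord('0') = 52
'e': a..z range, 26 + ord('e') − ord('a') = 30
'X': A..Z range, ord('X') − ord('A') = 23

Answer: 39 24 31 52 30 23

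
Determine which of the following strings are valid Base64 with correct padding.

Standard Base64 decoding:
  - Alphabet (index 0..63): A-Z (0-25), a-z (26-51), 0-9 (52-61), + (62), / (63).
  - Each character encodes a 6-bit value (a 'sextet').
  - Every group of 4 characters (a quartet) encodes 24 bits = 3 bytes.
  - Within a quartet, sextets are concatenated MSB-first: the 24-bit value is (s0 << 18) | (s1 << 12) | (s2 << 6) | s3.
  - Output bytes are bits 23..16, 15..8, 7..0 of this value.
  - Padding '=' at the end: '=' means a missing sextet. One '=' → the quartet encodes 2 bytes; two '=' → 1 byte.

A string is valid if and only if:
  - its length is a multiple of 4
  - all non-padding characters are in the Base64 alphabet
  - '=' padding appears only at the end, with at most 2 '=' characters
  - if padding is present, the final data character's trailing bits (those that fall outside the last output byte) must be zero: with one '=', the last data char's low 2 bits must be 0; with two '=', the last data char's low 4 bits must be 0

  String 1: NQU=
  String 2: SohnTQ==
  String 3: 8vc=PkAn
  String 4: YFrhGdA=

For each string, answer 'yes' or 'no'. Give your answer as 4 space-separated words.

String 1: 'NQU=' → valid
String 2: 'SohnTQ==' → valid
String 3: '8vc=PkAn' → invalid (bad char(s): ['=']; '=' in middle)
String 4: 'YFrhGdA=' → valid

Answer: yes yes no yes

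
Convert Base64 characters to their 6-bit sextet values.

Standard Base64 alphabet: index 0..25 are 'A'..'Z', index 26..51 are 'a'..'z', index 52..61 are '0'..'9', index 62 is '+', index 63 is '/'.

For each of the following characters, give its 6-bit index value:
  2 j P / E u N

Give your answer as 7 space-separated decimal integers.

'2': 0..9 range, 52 + ord('2') − ord('0') = 54
'j': a..z range, 26 + ord('j') − ord('a') = 35
'P': A..Z range, ord('P') − ord('A') = 15
'/': index 63
'E': A..Z range, ord('E') − ord('A') = 4
'u': a..z range, 26 + ord('u') − ord('a') = 46
'N': A..Z range, ord('N') − ord('A') = 13

Answer: 54 35 15 63 4 46 13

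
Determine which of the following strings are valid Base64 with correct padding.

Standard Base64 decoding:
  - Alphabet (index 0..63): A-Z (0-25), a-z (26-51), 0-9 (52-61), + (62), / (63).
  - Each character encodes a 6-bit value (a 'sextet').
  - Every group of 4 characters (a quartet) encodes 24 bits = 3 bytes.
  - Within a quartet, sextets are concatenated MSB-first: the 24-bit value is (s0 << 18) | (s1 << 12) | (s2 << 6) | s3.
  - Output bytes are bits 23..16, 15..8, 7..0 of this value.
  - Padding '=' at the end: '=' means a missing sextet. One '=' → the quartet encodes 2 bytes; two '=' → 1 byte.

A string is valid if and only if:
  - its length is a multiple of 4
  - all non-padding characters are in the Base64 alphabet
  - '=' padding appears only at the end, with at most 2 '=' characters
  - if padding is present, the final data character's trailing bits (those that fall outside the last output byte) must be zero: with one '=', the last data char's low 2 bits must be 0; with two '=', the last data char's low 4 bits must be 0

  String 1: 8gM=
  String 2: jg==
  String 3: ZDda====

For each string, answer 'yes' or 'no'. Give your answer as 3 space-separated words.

Answer: yes yes no

Derivation:
String 1: '8gM=' → valid
String 2: 'jg==' → valid
String 3: 'ZDda====' → invalid (4 pad chars (max 2))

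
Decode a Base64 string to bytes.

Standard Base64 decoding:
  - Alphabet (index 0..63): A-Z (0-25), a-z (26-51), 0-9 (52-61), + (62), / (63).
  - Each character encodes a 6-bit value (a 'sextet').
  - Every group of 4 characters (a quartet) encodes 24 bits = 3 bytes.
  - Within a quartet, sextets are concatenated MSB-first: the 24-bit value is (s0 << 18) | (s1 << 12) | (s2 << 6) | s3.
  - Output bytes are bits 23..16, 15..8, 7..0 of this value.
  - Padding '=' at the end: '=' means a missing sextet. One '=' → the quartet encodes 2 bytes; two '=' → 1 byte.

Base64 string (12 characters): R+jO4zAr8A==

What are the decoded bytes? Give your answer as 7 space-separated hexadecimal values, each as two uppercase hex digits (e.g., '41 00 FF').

Answer: 47 E8 CE E3 30 2B F0

Derivation:
After char 0 ('R'=17): chars_in_quartet=1 acc=0x11 bytes_emitted=0
After char 1 ('+'=62): chars_in_quartet=2 acc=0x47E bytes_emitted=0
After char 2 ('j'=35): chars_in_quartet=3 acc=0x11FA3 bytes_emitted=0
After char 3 ('O'=14): chars_in_quartet=4 acc=0x47E8CE -> emit 47 E8 CE, reset; bytes_emitted=3
After char 4 ('4'=56): chars_in_quartet=1 acc=0x38 bytes_emitted=3
After char 5 ('z'=51): chars_in_quartet=2 acc=0xE33 bytes_emitted=3
After char 6 ('A'=0): chars_in_quartet=3 acc=0x38CC0 bytes_emitted=3
After char 7 ('r'=43): chars_in_quartet=4 acc=0xE3302B -> emit E3 30 2B, reset; bytes_emitted=6
After char 8 ('8'=60): chars_in_quartet=1 acc=0x3C bytes_emitted=6
After char 9 ('A'=0): chars_in_quartet=2 acc=0xF00 bytes_emitted=6
Padding '==': partial quartet acc=0xF00 -> emit F0; bytes_emitted=7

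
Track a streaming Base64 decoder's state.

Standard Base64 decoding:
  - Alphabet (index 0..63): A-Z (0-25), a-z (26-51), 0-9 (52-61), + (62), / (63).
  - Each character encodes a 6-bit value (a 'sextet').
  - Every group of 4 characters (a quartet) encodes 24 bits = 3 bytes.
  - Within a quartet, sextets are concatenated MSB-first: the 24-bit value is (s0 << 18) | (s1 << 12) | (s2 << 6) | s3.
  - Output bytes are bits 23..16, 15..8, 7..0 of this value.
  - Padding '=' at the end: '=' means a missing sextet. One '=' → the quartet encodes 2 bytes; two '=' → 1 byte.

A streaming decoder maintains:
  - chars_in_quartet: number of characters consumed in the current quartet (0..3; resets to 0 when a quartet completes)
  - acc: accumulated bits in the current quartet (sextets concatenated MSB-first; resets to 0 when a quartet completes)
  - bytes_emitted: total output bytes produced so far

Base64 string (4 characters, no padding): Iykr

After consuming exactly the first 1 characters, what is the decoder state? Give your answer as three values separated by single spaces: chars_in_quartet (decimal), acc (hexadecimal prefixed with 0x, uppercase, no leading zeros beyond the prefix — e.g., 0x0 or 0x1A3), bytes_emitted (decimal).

Answer: 1 0x8 0

Derivation:
After char 0 ('I'=8): chars_in_quartet=1 acc=0x8 bytes_emitted=0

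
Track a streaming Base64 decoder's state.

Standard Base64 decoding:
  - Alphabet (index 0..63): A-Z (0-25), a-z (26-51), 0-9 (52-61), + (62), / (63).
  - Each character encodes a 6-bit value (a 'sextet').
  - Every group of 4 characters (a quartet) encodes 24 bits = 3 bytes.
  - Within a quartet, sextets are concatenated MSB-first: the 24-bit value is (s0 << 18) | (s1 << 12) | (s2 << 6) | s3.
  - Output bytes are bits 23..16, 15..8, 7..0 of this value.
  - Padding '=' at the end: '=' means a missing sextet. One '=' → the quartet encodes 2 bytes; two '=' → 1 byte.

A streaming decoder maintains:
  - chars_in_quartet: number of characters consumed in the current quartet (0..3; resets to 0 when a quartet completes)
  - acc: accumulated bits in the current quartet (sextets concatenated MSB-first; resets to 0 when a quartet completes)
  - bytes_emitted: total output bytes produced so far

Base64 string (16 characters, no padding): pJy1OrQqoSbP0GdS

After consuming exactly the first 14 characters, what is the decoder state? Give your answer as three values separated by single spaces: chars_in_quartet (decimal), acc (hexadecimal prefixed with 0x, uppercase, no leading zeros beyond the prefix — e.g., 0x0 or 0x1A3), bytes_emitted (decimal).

After char 0 ('p'=41): chars_in_quartet=1 acc=0x29 bytes_emitted=0
After char 1 ('J'=9): chars_in_quartet=2 acc=0xA49 bytes_emitted=0
After char 2 ('y'=50): chars_in_quartet=3 acc=0x29272 bytes_emitted=0
After char 3 ('1'=53): chars_in_quartet=4 acc=0xA49CB5 -> emit A4 9C B5, reset; bytes_emitted=3
After char 4 ('O'=14): chars_in_quartet=1 acc=0xE bytes_emitted=3
After char 5 ('r'=43): chars_in_quartet=2 acc=0x3AB bytes_emitted=3
After char 6 ('Q'=16): chars_in_quartet=3 acc=0xEAD0 bytes_emitted=3
After char 7 ('q'=42): chars_in_quartet=4 acc=0x3AB42A -> emit 3A B4 2A, reset; bytes_emitted=6
After char 8 ('o'=40): chars_in_quartet=1 acc=0x28 bytes_emitted=6
After char 9 ('S'=18): chars_in_quartet=2 acc=0xA12 bytes_emitted=6
After char 10 ('b'=27): chars_in_quartet=3 acc=0x2849B bytes_emitted=6
After char 11 ('P'=15): chars_in_quartet=4 acc=0xA126CF -> emit A1 26 CF, reset; bytes_emitted=9
After char 12 ('0'=52): chars_in_quartet=1 acc=0x34 bytes_emitted=9
After char 13 ('G'=6): chars_in_quartet=2 acc=0xD06 bytes_emitted=9

Answer: 2 0xD06 9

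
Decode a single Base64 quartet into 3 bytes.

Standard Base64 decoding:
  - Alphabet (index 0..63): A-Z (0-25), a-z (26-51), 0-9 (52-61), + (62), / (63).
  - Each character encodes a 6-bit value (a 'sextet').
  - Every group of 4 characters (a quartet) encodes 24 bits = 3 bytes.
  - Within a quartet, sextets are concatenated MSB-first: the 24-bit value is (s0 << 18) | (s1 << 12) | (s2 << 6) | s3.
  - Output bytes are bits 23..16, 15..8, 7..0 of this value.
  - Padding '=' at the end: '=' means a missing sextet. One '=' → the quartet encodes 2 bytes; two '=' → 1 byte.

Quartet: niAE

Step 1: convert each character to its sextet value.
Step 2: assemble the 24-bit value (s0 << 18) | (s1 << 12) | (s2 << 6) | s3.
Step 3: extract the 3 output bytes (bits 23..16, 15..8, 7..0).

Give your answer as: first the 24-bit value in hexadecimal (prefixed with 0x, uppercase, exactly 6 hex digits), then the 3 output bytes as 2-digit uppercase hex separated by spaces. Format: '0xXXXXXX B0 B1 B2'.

Sextets: n=39, i=34, A=0, E=4
24-bit: (39<<18) | (34<<12) | (0<<6) | 4
      = 0x9C0000 | 0x022000 | 0x000000 | 0x000004
      = 0x9E2004
Bytes: (v>>16)&0xFF=9E, (v>>8)&0xFF=20, v&0xFF=04

Answer: 0x9E2004 9E 20 04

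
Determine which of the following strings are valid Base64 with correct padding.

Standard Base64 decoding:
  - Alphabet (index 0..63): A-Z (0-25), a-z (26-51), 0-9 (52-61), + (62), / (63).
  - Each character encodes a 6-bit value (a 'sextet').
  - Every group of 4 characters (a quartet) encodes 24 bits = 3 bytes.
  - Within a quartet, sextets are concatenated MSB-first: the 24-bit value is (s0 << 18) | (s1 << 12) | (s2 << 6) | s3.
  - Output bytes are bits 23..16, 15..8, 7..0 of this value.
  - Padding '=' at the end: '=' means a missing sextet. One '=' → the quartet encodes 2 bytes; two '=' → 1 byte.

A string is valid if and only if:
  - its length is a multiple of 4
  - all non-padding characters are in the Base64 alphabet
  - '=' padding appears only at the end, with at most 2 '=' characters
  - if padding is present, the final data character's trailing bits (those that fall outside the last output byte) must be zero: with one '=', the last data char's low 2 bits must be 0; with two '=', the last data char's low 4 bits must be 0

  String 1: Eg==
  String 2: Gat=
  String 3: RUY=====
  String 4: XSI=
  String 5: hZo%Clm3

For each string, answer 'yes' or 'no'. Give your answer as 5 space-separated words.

String 1: 'Eg==' → valid
String 2: 'Gat=' → invalid (bad trailing bits)
String 3: 'RUY=====' → invalid (5 pad chars (max 2))
String 4: 'XSI=' → valid
String 5: 'hZo%Clm3' → invalid (bad char(s): ['%'])

Answer: yes no no yes no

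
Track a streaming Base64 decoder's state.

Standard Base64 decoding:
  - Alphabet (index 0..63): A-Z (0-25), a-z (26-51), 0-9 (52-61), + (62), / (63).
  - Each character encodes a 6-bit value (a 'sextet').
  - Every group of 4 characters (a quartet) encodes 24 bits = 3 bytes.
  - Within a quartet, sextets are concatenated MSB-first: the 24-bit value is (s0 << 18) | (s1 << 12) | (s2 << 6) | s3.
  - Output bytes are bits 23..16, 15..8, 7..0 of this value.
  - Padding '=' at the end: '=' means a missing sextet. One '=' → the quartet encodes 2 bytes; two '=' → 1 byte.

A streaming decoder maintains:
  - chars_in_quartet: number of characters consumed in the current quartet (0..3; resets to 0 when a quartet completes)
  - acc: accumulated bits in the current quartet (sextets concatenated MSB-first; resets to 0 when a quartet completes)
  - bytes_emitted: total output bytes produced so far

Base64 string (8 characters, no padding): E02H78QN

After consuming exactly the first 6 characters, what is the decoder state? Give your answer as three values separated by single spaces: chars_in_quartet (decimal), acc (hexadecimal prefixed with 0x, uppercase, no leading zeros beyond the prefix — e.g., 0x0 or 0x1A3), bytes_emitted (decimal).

After char 0 ('E'=4): chars_in_quartet=1 acc=0x4 bytes_emitted=0
After char 1 ('0'=52): chars_in_quartet=2 acc=0x134 bytes_emitted=0
After char 2 ('2'=54): chars_in_quartet=3 acc=0x4D36 bytes_emitted=0
After char 3 ('H'=7): chars_in_quartet=4 acc=0x134D87 -> emit 13 4D 87, reset; bytes_emitted=3
After char 4 ('7'=59): chars_in_quartet=1 acc=0x3B bytes_emitted=3
After char 5 ('8'=60): chars_in_quartet=2 acc=0xEFC bytes_emitted=3

Answer: 2 0xEFC 3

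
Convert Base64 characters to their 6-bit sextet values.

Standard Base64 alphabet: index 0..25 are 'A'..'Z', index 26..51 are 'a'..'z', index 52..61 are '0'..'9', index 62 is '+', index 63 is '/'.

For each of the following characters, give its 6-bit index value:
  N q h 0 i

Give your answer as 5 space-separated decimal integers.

Answer: 13 42 33 52 34

Derivation:
'N': A..Z range, ord('N') − ord('A') = 13
'q': a..z range, 26 + ord('q') − ord('a') = 42
'h': a..z range, 26 + ord('h') − ord('a') = 33
'0': 0..9 range, 52 + ord('0') − ord('0') = 52
'i': a..z range, 26 + ord('i') − ord('a') = 34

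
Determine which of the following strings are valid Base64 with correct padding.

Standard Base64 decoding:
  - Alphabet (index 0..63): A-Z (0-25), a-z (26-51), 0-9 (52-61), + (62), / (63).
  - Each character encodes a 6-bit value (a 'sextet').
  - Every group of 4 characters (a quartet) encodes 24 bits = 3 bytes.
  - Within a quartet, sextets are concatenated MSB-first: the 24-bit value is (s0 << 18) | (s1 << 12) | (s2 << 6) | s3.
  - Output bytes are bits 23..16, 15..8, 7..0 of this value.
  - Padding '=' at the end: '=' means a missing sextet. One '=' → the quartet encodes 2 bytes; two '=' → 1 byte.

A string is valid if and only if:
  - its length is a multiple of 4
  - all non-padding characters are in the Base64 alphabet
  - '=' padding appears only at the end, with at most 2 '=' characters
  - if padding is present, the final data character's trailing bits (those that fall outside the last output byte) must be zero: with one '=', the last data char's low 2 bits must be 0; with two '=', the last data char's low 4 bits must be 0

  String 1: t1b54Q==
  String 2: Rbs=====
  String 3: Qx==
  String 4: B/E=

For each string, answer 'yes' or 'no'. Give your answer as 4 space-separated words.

String 1: 't1b54Q==' → valid
String 2: 'Rbs=====' → invalid (5 pad chars (max 2))
String 3: 'Qx==' → invalid (bad trailing bits)
String 4: 'B/E=' → valid

Answer: yes no no yes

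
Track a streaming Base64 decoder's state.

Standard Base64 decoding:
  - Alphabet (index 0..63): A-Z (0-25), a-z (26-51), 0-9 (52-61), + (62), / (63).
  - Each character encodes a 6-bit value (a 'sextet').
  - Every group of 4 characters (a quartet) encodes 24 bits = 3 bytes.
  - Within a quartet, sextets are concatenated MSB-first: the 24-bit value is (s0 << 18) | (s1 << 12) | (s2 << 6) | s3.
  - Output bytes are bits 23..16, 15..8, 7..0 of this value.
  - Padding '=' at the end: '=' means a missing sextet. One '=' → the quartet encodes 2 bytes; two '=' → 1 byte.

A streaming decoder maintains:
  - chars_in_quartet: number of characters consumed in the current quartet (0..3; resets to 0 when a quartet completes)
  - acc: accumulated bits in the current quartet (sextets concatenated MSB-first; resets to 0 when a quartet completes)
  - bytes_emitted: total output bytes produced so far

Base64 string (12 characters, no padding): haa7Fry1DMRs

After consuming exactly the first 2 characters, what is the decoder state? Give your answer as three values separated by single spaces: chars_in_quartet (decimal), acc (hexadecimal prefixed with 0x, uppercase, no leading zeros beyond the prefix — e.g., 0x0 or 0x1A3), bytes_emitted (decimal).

After char 0 ('h'=33): chars_in_quartet=1 acc=0x21 bytes_emitted=0
After char 1 ('a'=26): chars_in_quartet=2 acc=0x85A bytes_emitted=0

Answer: 2 0x85A 0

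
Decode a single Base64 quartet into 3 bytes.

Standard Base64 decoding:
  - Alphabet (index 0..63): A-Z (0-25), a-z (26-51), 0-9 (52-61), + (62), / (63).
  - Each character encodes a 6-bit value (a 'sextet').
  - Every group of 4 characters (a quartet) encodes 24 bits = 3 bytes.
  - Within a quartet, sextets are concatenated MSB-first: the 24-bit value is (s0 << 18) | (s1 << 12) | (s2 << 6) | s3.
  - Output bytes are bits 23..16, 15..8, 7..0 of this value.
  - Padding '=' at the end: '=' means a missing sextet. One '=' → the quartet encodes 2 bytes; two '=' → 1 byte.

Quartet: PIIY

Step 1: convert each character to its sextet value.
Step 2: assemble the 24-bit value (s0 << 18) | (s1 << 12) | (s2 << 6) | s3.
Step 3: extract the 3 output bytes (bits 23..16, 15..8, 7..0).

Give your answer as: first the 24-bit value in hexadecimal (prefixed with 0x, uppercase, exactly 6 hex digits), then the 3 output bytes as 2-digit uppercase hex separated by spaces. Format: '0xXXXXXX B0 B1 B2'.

Answer: 0x3C8218 3C 82 18

Derivation:
Sextets: P=15, I=8, I=8, Y=24
24-bit: (15<<18) | (8<<12) | (8<<6) | 24
      = 0x3C0000 | 0x008000 | 0x000200 | 0x000018
      = 0x3C8218
Bytes: (v>>16)&0xFF=3C, (v>>8)&0xFF=82, v&0xFF=18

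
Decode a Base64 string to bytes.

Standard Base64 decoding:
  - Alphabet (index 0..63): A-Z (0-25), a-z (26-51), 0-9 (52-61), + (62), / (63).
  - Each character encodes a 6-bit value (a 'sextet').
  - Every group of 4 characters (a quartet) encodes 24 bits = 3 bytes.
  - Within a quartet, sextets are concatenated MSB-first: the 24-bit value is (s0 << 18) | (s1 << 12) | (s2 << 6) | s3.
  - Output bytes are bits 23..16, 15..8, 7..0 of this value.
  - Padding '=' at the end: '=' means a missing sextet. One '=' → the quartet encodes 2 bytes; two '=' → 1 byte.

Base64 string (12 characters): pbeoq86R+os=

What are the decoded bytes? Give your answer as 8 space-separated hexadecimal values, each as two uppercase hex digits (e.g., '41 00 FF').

Answer: A5 B7 A8 AB CE 91 FA 8B

Derivation:
After char 0 ('p'=41): chars_in_quartet=1 acc=0x29 bytes_emitted=0
After char 1 ('b'=27): chars_in_quartet=2 acc=0xA5B bytes_emitted=0
After char 2 ('e'=30): chars_in_quartet=3 acc=0x296DE bytes_emitted=0
After char 3 ('o'=40): chars_in_quartet=4 acc=0xA5B7A8 -> emit A5 B7 A8, reset; bytes_emitted=3
After char 4 ('q'=42): chars_in_quartet=1 acc=0x2A bytes_emitted=3
After char 5 ('8'=60): chars_in_quartet=2 acc=0xABC bytes_emitted=3
After char 6 ('6'=58): chars_in_quartet=3 acc=0x2AF3A bytes_emitted=3
After char 7 ('R'=17): chars_in_quartet=4 acc=0xABCE91 -> emit AB CE 91, reset; bytes_emitted=6
After char 8 ('+'=62): chars_in_quartet=1 acc=0x3E bytes_emitted=6
After char 9 ('o'=40): chars_in_quartet=2 acc=0xFA8 bytes_emitted=6
After char 10 ('s'=44): chars_in_quartet=3 acc=0x3EA2C bytes_emitted=6
Padding '=': partial quartet acc=0x3EA2C -> emit FA 8B; bytes_emitted=8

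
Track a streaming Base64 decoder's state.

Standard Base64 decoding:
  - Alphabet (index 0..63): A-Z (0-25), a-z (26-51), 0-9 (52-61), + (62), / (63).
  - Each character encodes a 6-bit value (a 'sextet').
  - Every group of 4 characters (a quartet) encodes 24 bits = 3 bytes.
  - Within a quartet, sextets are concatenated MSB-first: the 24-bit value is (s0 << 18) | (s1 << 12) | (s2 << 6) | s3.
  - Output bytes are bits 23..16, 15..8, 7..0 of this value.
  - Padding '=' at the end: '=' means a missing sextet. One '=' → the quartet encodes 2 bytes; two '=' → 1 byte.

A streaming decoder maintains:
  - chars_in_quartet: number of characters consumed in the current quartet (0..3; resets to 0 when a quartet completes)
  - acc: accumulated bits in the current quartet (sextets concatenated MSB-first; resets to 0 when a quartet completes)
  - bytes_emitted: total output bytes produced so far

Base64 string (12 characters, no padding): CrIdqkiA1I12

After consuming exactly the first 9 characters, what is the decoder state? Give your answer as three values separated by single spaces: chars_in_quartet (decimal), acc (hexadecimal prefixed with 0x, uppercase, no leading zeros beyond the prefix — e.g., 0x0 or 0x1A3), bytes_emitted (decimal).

After char 0 ('C'=2): chars_in_quartet=1 acc=0x2 bytes_emitted=0
After char 1 ('r'=43): chars_in_quartet=2 acc=0xAB bytes_emitted=0
After char 2 ('I'=8): chars_in_quartet=3 acc=0x2AC8 bytes_emitted=0
After char 3 ('d'=29): chars_in_quartet=4 acc=0xAB21D -> emit 0A B2 1D, reset; bytes_emitted=3
After char 4 ('q'=42): chars_in_quartet=1 acc=0x2A bytes_emitted=3
After char 5 ('k'=36): chars_in_quartet=2 acc=0xAA4 bytes_emitted=3
After char 6 ('i'=34): chars_in_quartet=3 acc=0x2A922 bytes_emitted=3
After char 7 ('A'=0): chars_in_quartet=4 acc=0xAA4880 -> emit AA 48 80, reset; bytes_emitted=6
After char 8 ('1'=53): chars_in_quartet=1 acc=0x35 bytes_emitted=6

Answer: 1 0x35 6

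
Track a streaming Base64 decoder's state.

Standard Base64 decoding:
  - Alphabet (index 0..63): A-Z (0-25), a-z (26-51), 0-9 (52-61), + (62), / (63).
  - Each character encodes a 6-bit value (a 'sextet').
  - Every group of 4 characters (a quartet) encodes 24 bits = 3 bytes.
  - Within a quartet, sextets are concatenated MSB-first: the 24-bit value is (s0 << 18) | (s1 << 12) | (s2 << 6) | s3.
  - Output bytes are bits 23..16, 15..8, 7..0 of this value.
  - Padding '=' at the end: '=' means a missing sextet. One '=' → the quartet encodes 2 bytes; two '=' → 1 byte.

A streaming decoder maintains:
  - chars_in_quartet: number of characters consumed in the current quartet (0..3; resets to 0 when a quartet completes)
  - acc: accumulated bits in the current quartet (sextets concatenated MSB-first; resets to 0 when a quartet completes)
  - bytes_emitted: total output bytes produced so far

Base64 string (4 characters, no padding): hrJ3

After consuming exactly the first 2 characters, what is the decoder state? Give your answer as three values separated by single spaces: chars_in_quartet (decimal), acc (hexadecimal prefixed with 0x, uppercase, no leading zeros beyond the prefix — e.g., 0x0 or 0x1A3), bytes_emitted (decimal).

After char 0 ('h'=33): chars_in_quartet=1 acc=0x21 bytes_emitted=0
After char 1 ('r'=43): chars_in_quartet=2 acc=0x86B bytes_emitted=0

Answer: 2 0x86B 0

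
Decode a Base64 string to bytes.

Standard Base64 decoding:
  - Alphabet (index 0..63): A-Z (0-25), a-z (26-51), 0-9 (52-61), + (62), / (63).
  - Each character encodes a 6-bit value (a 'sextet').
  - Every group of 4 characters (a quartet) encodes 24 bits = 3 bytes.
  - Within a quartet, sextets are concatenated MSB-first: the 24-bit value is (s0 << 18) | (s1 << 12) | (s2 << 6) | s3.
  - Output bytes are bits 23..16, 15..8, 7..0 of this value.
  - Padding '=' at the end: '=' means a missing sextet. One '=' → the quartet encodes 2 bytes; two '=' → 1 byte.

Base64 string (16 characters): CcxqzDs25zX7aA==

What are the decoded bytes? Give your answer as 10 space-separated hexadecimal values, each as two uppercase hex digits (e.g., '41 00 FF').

After char 0 ('C'=2): chars_in_quartet=1 acc=0x2 bytes_emitted=0
After char 1 ('c'=28): chars_in_quartet=2 acc=0x9C bytes_emitted=0
After char 2 ('x'=49): chars_in_quartet=3 acc=0x2731 bytes_emitted=0
After char 3 ('q'=42): chars_in_quartet=4 acc=0x9CC6A -> emit 09 CC 6A, reset; bytes_emitted=3
After char 4 ('z'=51): chars_in_quartet=1 acc=0x33 bytes_emitted=3
After char 5 ('D'=3): chars_in_quartet=2 acc=0xCC3 bytes_emitted=3
After char 6 ('s'=44): chars_in_quartet=3 acc=0x330EC bytes_emitted=3
After char 7 ('2'=54): chars_in_quartet=4 acc=0xCC3B36 -> emit CC 3B 36, reset; bytes_emitted=6
After char 8 ('5'=57): chars_in_quartet=1 acc=0x39 bytes_emitted=6
After char 9 ('z'=51): chars_in_quartet=2 acc=0xE73 bytes_emitted=6
After char 10 ('X'=23): chars_in_quartet=3 acc=0x39CD7 bytes_emitted=6
After char 11 ('7'=59): chars_in_quartet=4 acc=0xE735FB -> emit E7 35 FB, reset; bytes_emitted=9
After char 12 ('a'=26): chars_in_quartet=1 acc=0x1A bytes_emitted=9
After char 13 ('A'=0): chars_in_quartet=2 acc=0x680 bytes_emitted=9
Padding '==': partial quartet acc=0x680 -> emit 68; bytes_emitted=10

Answer: 09 CC 6A CC 3B 36 E7 35 FB 68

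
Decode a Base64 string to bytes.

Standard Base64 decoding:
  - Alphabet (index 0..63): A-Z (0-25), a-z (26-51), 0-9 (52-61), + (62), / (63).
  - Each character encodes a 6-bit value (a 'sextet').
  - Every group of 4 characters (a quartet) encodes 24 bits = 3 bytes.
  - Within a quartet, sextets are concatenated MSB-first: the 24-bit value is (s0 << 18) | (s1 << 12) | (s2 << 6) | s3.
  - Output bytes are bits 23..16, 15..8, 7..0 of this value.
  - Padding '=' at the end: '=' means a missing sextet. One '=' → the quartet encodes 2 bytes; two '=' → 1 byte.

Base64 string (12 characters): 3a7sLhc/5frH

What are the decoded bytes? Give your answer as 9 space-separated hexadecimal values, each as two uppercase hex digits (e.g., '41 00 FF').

After char 0 ('3'=55): chars_in_quartet=1 acc=0x37 bytes_emitted=0
After char 1 ('a'=26): chars_in_quartet=2 acc=0xDDA bytes_emitted=0
After char 2 ('7'=59): chars_in_quartet=3 acc=0x376BB bytes_emitted=0
After char 3 ('s'=44): chars_in_quartet=4 acc=0xDDAEEC -> emit DD AE EC, reset; bytes_emitted=3
After char 4 ('L'=11): chars_in_quartet=1 acc=0xB bytes_emitted=3
After char 5 ('h'=33): chars_in_quartet=2 acc=0x2E1 bytes_emitted=3
After char 6 ('c'=28): chars_in_quartet=3 acc=0xB85C bytes_emitted=3
After char 7 ('/'=63): chars_in_quartet=4 acc=0x2E173F -> emit 2E 17 3F, reset; bytes_emitted=6
After char 8 ('5'=57): chars_in_quartet=1 acc=0x39 bytes_emitted=6
After char 9 ('f'=31): chars_in_quartet=2 acc=0xE5F bytes_emitted=6
After char 10 ('r'=43): chars_in_quartet=3 acc=0x397EB bytes_emitted=6
After char 11 ('H'=7): chars_in_quartet=4 acc=0xE5FAC7 -> emit E5 FA C7, reset; bytes_emitted=9

Answer: DD AE EC 2E 17 3F E5 FA C7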